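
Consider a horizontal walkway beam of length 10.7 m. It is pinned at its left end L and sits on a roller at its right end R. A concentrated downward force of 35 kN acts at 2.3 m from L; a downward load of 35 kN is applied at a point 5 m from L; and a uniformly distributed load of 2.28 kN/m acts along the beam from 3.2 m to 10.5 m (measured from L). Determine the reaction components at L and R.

L_x = 0, L_y = 52.11 kN, R_y = 34.53 kN

Resultant of the distributed load: 2.28 × 7.3 = 16.644 kN at 6.85 m from L.
ΣM about L: R_y·10.7 − 35·2.3 − 35·5 − (2.28·7.3)·6.85 = 0 → R_y = 369.5114/10.7 = 34.5338 ≈ 34.53 kN.
ΣF_y = 0: L_y + 34.5338 − 35 − 35 − 2.28·7.3 = 0 → L_y = 52.11 kN.
ΣF_x = 0: no horizontal applied forces, so L_x = 0.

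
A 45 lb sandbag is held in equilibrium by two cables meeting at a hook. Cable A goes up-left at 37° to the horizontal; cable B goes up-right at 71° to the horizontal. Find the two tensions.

T_A = 15.40 lb, T_B = 37.79 lb

ΣF_x = 0: −T_A·cos37° + T_B·cos71° = 0 → T_B = 2.45305·T_A.
ΣF_y = 0: T_A·sin37° + T_B·sin71° = 45.
Substitute: T_A·(0.601815 + 2.45305·0.945519) = 45 → T_A = 15.4045 ≈ 15.40 lb.
Then T_B = 2.45305 × 15.4045 = 37.79 lb.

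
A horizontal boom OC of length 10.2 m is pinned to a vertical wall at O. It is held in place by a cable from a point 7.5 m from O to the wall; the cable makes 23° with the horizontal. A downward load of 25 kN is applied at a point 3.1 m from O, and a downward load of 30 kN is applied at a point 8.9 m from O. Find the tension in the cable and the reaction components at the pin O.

ΣM about O: T·sin23°·7.5 − 25·3.1 − 30·8.9 = 0 → T = 344.5/(7.5·0.390731) = 117.557 ≈ 117.6 kN.
ΣF_x = 0: O_x − T·cos23° = 0 → O_x = 117.557 × 0.920505 = 108.2 kN.
ΣF_y = 0: O_y + T·sin23° − 25 − 30 = 0 → O_y = 55 − 117.557 × 0.390731 = 9.067 kN.

T = 117.6 kN, O_x = 108.2 kN, O_y = 9.067 kN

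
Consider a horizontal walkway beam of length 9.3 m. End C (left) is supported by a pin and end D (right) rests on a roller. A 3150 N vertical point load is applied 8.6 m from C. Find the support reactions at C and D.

ΣM about C: D_y·9.3 − 3150·8.6 = 0 → D_y = 27090/9.3 = 2912.9 ≈ 2913 N.
ΣF_y = 0: C_y + 2912.9 − 3150 = 0 → C_y = 237.1 N.
ΣF_x = 0: no horizontal applied forces, so C_x = 0.

C_x = 0, C_y = 237.1 N, D_y = 2913 N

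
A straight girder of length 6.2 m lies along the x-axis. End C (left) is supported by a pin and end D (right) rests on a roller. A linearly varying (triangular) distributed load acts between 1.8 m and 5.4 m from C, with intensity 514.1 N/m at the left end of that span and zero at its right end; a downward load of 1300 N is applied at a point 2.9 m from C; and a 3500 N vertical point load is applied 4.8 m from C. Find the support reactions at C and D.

C_x = 0, C_y = 1960 N, D_y = 3766 N

Resultant of the triangular load: ½ × 514.1 × 3.6 = 925.38 N, acting at 3 m from C (one-third of the span from the peak).
Moments about C: D_y·6.2 − (½·514.1·3.6)·3 − 1300·2.9 − 3500·4.8 = 0 → D_y = 23346.14/6.2 = 3765.51 ≈ 3766 N.
ΣF_y = 0: C_y + 3765.51 − ½·514.1·3.6 − 1300 − 3500 = 0 → C_y = 1960 N.
ΣF_x = 0: no horizontal applied forces, so C_x = 0.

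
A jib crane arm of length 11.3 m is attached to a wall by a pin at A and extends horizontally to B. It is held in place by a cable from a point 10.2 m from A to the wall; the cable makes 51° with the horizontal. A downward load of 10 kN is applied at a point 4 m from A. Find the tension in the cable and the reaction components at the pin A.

ΣM about A: T·sin51°·10.2 − 10·4 = 0 → T = 40/(10.2·0.777146) = 5.04612 ≈ 5.046 kN.
ΣF_x = 0: A_x − T·cos51° = 0 → A_x = 5.04612 × 0.62932 = 3.176 kN.
ΣF_y = 0: A_y + T·sin51° − 10 = 0 → A_y = 10 − 5.04612 × 0.777146 = 6.078 kN.

T = 5.046 kN, A_x = 3.176 kN, A_y = 6.078 kN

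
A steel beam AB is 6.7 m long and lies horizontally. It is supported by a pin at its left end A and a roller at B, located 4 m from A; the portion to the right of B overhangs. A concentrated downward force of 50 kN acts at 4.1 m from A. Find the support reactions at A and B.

ΣM about A: B_y·4 − 50·4.1 = 0 → B_y = 205/4 = 51.25 kN.
ΣF_y = 0: A_y + 51.25 − 50 = 0 → A_y = -1.250 kN.
ΣF_x = 0: no horizontal applied forces, so A_x = 0.

A_x = 0, A_y = -1.250 kN, B_y = 51.25 kN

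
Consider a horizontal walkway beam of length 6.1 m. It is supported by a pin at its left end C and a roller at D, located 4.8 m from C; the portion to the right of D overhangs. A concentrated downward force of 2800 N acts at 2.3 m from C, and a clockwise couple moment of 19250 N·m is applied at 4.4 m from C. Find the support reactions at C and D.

Taking moments about C: D_y·4.8 − 2800·2.3 − 19250 = 0 → D_y = 25690/4.8 = 5352.08 ≈ 5352 N.
ΣF_y = 0: C_y + 5352.08 − 2800 = 0 → C_y = -2552 N.
ΣF_x = 0: no horizontal applied forces, so C_x = 0.

C_x = 0, C_y = -2552 N, D_y = 5352 N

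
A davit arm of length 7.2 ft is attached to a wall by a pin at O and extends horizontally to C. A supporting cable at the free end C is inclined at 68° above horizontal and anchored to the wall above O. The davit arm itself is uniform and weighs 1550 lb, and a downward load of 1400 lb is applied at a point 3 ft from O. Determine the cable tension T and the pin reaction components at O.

T = 1465 lb, O_x = 548.8 lb, O_y = 1592 lb

ΣM about O: T·sin68°·7.2 − 1550·3.6 − 1400·3 = 0 → T = 9780/(7.2·0.927184) = 1465.01 ≈ 1465 lb.
ΣF_x = 0: O_x − T·cos68° = 0 → O_x = 1465.01 × 0.374607 = 548.8 lb.
ΣF_y = 0: O_y + T·sin68° − 1550 − 1400 = 0 → O_y = 2950 − 1465.01 × 0.927184 = 1592 lb.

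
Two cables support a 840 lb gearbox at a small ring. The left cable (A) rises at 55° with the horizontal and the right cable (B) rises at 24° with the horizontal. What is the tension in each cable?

ΣF_x = 0: −T_A·cos55° + T_B·cos24° = 0 → T_B = 0.627858·T_A.
ΣF_y = 0: T_A·sin55° + T_B·sin24° = 840.
Substitute: T_A·(0.819152 + 0.627858·0.406737) = 840 → T_A = 781.741 ≈ 781.7 lb.
Then T_B = 0.627858 × 781.741 = 490.8 lb.

T_A = 781.7 lb, T_B = 490.8 lb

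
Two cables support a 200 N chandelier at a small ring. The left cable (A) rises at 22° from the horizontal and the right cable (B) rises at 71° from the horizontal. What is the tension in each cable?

ΣF_x = 0: −T_A·cos22° + T_B·cos71° = 0 → T_B = 2.84789·T_A.
ΣF_y = 0: T_A·sin22° + T_B·sin71° = 200.
Substitute: T_A·(0.374607 + 2.84789·0.945519) = 200 → T_A = 65.2031 ≈ 65.20 N.
Then T_B = 2.84789 × 65.2031 = 185.7 N.

T_A = 65.20 N, T_B = 185.7 N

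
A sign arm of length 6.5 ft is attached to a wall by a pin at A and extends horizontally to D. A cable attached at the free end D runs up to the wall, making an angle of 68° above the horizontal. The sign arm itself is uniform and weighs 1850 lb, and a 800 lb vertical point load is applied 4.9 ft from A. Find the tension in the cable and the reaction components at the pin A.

T = 1648 lb, A_x = 617.4 lb, A_y = 1122 lb

ΣM about A: T·sin68°·6.5 − 1850·3.25 − 800·4.9 = 0 → T = 9932.5/(6.5·0.927184) = 1648.08 ≈ 1648 lb.
ΣF_x = 0: A_x − T·cos68° = 0 → A_x = 1648.08 × 0.374607 = 617.4 lb.
ΣF_y = 0: A_y + T·sin68° − 1850 − 800 = 0 → A_y = 2650 − 1648.08 × 0.927184 = 1122 lb.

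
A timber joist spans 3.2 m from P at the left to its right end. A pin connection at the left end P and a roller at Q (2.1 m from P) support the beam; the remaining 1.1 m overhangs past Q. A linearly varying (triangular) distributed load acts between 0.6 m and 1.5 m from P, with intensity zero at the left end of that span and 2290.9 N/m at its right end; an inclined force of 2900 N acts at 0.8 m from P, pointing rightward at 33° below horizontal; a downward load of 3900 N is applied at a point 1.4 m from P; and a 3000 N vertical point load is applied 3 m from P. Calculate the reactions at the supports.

Resultant of the triangular load: ½ × 2290.9 × 0.9 = 1030.905 N, acting at 1.2 m from P (one-third of the span from the peak).
ΣM about P: Q_y·2.1 − (½·2290.9·0.9)·1.2 − 2900·sin33°·0.8 − 3900·1.4 − 3000·3 = 0 → Q_y = 16960.6/2.1 = 8076.48 ≈ 8076 N.
ΣF_y = 0: P_y + 8076.48 − ½·2290.9·0.9 − 2900·sin33° − 3900 − 3000 = 0 → P_y = 1434 N.
ΣF_x = 0: P_x + 2900·cos33° = 0 → P_x = -2432 N.

P_x = -2432 N, P_y = 1434 N, Q_y = 8076 N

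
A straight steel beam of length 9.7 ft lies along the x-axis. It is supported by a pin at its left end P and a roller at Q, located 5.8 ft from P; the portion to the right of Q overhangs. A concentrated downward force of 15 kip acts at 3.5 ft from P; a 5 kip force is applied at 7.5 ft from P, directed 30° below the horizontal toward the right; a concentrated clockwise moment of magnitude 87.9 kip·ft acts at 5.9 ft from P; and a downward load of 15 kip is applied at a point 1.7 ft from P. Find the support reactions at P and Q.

P_x = -4.330 kip, P_y = 0.6638 kip, Q_y = 31.84 kip

Moments about P: Q_y·5.8 − 15·3.5 − 5·sin30°·7.5 − 87.9 − 15·1.7 = 0 → Q_y = 184.65/5.8 = 31.8362 ≈ 31.84 kip.
ΣF_y = 0: P_y + 31.8362 − 15 − 5·sin30° − 15 = 0 → P_y = 0.6638 kip.
ΣF_x = 0: P_x + 5·cos30° = 0 → P_x = -4.330 kip.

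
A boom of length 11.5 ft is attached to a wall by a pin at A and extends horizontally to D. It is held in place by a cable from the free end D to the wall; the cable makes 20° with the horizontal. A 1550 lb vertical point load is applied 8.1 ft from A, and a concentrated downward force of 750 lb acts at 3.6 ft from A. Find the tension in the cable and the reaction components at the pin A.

ΣM about A: T·sin20°·11.5 − 1550·8.1 − 750·3.6 = 0 → T = 15255/(11.5·0.34202) = 3878.49 ≈ 3878 lb.
ΣF_x = 0: A_x − T·cos20° = 0 → A_x = 3878.49 × 0.939693 = 3645 lb.
ΣF_y = 0: A_y + T·sin20° − 1550 − 750 = 0 → A_y = 2300 − 3878.49 × 0.34202 = 973.5 lb.

T = 3878 lb, A_x = 3645 lb, A_y = 973.5 lb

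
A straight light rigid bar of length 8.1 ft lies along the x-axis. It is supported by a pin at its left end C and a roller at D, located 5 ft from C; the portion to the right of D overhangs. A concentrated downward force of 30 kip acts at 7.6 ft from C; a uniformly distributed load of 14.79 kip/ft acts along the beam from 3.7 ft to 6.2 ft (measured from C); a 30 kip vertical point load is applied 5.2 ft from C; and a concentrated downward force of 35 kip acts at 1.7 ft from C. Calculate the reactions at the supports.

C_x = 0, C_y = 6.670 kip, D_y = 125.3 kip

Resultant of the distributed load: 14.79 × 2.5 = 36.975 kip at 4.95 ft from C.
Taking moments about C: D_y·5 − 30·7.6 − (14.79·2.5)·4.95 − 30·5.2 − 35·1.7 = 0 → D_y = 626.52625/5 = 125.305 ≈ 125.3 kip.
ΣF_y = 0: C_y + 125.305 − 30 − 14.79·2.5 − 30 − 35 = 0 → C_y = 6.670 kip.
ΣF_x = 0: no horizontal applied forces, so C_x = 0.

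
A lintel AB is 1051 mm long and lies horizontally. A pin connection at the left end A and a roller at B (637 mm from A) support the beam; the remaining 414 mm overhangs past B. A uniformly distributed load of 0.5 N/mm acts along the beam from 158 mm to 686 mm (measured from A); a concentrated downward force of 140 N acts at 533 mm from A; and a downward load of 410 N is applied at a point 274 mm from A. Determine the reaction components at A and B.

Resultant of the distributed load: 0.5 × 528 = 264 N at 422 mm from A.
ΣM about A: B_y·637 − (0.5·528)·422 − 140·533 − 410·274 = 0 → B_y = 298368/637 = 468.396 ≈ 468.4 N.
ΣF_y = 0: A_y + 468.396 − 0.5·528 − 140 − 410 = 0 → A_y = 345.6 N.
ΣF_x = 0: no horizontal applied forces, so A_x = 0.

A_x = 0, A_y = 345.6 N, B_y = 468.4 N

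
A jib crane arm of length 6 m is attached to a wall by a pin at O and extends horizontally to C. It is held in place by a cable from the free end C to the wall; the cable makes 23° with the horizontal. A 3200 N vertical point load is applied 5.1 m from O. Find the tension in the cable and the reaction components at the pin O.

T = 6961 N, O_x = 6408 N, O_y = 480.0 N

ΣM about O: T·sin23°·6 − 3200·5.1 = 0 → T = 16320/(6·0.390731) = 6961.31 ≈ 6961 N.
ΣF_x = 0: O_x − T·cos23° = 0 → O_x = 6961.31 × 0.920505 = 6408 N.
ΣF_y = 0: O_y + T·sin23° − 3200 = 0 → O_y = 3200 − 6961.31 × 0.390731 = 480.0 N.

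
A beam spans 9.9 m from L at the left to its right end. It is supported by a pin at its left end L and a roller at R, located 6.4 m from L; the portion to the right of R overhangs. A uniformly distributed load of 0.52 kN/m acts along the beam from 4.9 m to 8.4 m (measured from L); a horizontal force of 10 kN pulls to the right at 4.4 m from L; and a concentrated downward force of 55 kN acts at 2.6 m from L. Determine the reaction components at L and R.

L_x = -10.00 kN, L_y = 32.59 kN, R_y = 24.23 kN

Resultant of the distributed load: 0.52 × 3.5 = 1.82 kN at 6.65 m from L.
Taking moments about L: R_y·6.4 − (0.52·3.5)·6.65 − 55·2.6 = 0 → R_y = 155.103/6.4 = 24.2348 ≈ 24.23 kN.
ΣF_y = 0: L_y + 24.2348 − 0.52·3.5 − 55 = 0 → L_y = 32.59 kN.
ΣF_x = 0: L_x + 10 = 0 → L_x = -10.00 kN.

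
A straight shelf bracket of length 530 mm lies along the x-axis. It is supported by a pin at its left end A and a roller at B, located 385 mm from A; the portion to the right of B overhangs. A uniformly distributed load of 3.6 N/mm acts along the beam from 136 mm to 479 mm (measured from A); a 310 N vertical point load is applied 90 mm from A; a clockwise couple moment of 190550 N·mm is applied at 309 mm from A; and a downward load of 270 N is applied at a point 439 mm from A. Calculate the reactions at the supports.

A_x = 0, A_y = -46.71 N, B_y = 1862 N

Resultant of the distributed load: 3.6 × 343 = 1234.8 N at 307.5 mm from A.
Moments about A: B_y·385 − (3.6·343)·307.5 − 310·90 − 190550 − 270·439 = 0 → B_y = 716681/385 = 1861.51 ≈ 1862 N.
ΣF_y = 0: A_y + 1861.51 − 3.6·343 − 310 − 270 = 0 → A_y = -46.71 N.
ΣF_x = 0: no horizontal applied forces, so A_x = 0.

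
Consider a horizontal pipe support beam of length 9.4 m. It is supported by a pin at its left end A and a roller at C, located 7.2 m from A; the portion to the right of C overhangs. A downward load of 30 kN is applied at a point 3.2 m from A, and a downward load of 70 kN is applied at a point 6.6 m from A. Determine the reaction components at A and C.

ΣM about A: C_y·7.2 − 30·3.2 − 70·6.6 = 0 → C_y = 558/7.2 = 77.50 kN.
ΣF_y = 0: A_y + 77.5 − 30 − 70 = 0 → A_y = 22.50 kN.
ΣF_x = 0: no horizontal applied forces, so A_x = 0.

A_x = 0, A_y = 22.50 kN, C_y = 77.50 kN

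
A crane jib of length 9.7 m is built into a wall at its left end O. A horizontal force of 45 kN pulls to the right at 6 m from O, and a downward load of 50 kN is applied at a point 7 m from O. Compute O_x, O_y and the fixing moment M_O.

ΣF_x = 0: O_x + 45 = 0 → O_x = -45.00 kN.
ΣF_y = 0: O_y − 50 = 0 → O_y = 50.00 kN.
ΣM about O: M_O − 50·7 = 0 → M_O = 350.0 kN·m.

O_x = -45.00 kN, O_y = 50.00 kN, M_O = 350.0 kN·m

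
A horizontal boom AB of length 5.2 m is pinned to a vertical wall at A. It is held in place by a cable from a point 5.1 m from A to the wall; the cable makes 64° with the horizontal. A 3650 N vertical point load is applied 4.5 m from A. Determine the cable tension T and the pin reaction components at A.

T = 3583 N, A_x = 1571 N, A_y = 429.4 N

ΣM about A: T·sin64°·5.1 − 3650·4.5 = 0 → T = 16425/(5.1·0.898794) = 3583.23 ≈ 3583 N.
ΣF_x = 0: A_x − T·cos64° = 0 → A_x = 3583.23 × 0.438371 = 1571 N.
ΣF_y = 0: A_y + T·sin64° − 3650 = 0 → A_y = 3650 − 3583.23 × 0.898794 = 429.4 N.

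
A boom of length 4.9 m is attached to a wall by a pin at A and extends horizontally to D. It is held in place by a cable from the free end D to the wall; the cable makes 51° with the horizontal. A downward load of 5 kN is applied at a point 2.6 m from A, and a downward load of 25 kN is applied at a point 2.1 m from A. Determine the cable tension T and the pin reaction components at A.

ΣM about A: T·sin51°·4.9 − 5·2.6 − 25·2.1 = 0 → T = 65.5/(4.9·0.777146) = 17.2006 ≈ 17.20 kN.
ΣF_x = 0: A_x − T·cos51° = 0 → A_x = 17.2006 × 0.62932 = 10.82 kN.
ΣF_y = 0: A_y + T·sin51° − 5 − 25 = 0 → A_y = 30 − 17.2006 × 0.777146 = 16.63 kN.

T = 17.20 kN, A_x = 10.82 kN, A_y = 16.63 kN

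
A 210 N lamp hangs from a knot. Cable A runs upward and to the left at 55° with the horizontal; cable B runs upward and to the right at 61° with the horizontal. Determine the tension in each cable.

T_A = 113.3 N, T_B = 134.0 N

ΣF_x = 0: −T_A·cos55° + T_B·cos61° = 0 → T_B = 1.1831·T_A.
ΣF_y = 0: T_A·sin55° + T_B·sin61° = 210.
Substitute: T_A·(0.819152 + 1.1831·0.87462) = 210 → T_A = 113.274 ≈ 113.3 N.
Then T_B = 1.1831 × 113.274 = 134.0 N.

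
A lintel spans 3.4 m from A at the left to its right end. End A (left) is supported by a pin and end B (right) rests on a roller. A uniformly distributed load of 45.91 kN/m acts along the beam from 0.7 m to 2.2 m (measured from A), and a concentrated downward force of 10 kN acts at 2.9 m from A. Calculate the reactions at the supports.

A_x = 0, A_y = 40.97 kN, B_y = 37.90 kN

Resultant of the distributed load: 45.91 × 1.5 = 68.865 kN at 1.45 m from A.
ΣM about A: B_y·3.4 − (45.91·1.5)·1.45 − 10·2.9 = 0 → B_y = 128.85425/3.4 = 37.8983 ≈ 37.90 kN.
ΣF_y = 0: A_y + 37.8983 − 45.91·1.5 − 10 = 0 → A_y = 40.97 kN.
ΣF_x = 0: no horizontal applied forces, so A_x = 0.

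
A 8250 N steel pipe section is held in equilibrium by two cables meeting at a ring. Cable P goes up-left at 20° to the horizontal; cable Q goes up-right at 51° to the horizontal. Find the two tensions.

ΣF_x = 0: −T_P·cos20° + T_Q·cos51° = 0 → T_Q = 1.49319·T_P.
ΣF_y = 0: T_P·sin20° + T_Q·sin51° = 8250.
Substitute: T_P·(0.34202 + 1.49319·0.777146) = 8250 → T_P = 5491.04 ≈ 5491 N.
Then T_Q = 1.49319 × 5491.04 = 8199 N.

T_P = 5491 N, T_Q = 8199 N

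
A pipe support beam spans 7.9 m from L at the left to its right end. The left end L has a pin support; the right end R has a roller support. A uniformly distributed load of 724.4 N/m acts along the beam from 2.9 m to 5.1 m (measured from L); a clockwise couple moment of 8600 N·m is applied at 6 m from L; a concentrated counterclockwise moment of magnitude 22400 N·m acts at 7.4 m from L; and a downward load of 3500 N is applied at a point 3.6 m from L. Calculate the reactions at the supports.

Resultant of the distributed load: 724.4 × 2.2 = 1593.68 N at 4 m from L.
ΣM about L: R_y·7.9 − (724.4·2.2)·4 − 8600 + 22400 − 3500·3.6 = 0 → R_y = 5174.72/7.9 = 655.028 ≈ 655.0 N.
ΣF_y = 0: L_y + 655.028 − 724.4·2.2 − 3500 = 0 → L_y = 4439 N.
ΣF_x = 0: no horizontal applied forces, so L_x = 0.

L_x = 0, L_y = 4439 N, R_y = 655.0 N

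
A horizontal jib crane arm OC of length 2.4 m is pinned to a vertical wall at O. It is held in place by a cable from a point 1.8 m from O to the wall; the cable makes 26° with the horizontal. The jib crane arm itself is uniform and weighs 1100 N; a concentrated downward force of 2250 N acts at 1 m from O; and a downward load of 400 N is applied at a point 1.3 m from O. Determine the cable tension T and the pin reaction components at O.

T = 5183 N, O_x = 4659 N, O_y = 1478 N

ΣM about O: T·sin26°·1.8 − 1100·1.2 − 2250·1 − 400·1.3 = 0 → T = 4090/(1.8·0.438371) = 5183.33 ≈ 5183 N.
ΣF_x = 0: O_x − T·cos26° = 0 → O_x = 5183.33 × 0.898794 = 4659 N.
ΣF_y = 0: O_y + T·sin26° − 1100 − 2250 − 400 = 0 → O_y = 3750 − 5183.33 × 0.438371 = 1478 N.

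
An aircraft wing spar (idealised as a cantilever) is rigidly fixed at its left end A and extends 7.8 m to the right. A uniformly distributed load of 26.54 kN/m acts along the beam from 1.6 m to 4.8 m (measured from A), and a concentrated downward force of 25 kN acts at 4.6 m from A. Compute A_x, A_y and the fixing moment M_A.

A_x = 0, A_y = 109.9 kN, M_A = 386.8 kN·m

Resultant of the distributed load: 26.54 × 3.2 = 84.928 kN at 3.2 m from A.
ΣF_x = 0: A_x = 0.
ΣF_y = 0: A_y − 26.54·3.2 − 25 = 0 → A_y = 109.9 kN.
ΣM about A: M_A − (26.54·3.2)·3.2 − 25·4.6 = 0 → M_A = 386.8 kN·m.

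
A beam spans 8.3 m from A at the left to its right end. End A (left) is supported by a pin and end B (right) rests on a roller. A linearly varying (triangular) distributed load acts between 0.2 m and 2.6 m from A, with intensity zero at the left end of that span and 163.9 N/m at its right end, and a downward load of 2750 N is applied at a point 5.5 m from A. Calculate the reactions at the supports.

Resultant of the triangular load: ½ × 163.9 × 2.4 = 196.68 N, acting at 1.8 m from A (one-third of the span from the peak).
Moments about A: B_y·8.3 − (½·163.9·2.4)·1.8 − 2750·5.5 = 0 → B_y = 15479.024/8.3 = 1864.94 ≈ 1865 N.
ΣF_y = 0: A_y + 1864.94 − ½·163.9·2.4 − 2750 = 0 → A_y = 1082 N.
ΣF_x = 0: no horizontal applied forces, so A_x = 0.

A_x = 0, A_y = 1082 N, B_y = 1865 N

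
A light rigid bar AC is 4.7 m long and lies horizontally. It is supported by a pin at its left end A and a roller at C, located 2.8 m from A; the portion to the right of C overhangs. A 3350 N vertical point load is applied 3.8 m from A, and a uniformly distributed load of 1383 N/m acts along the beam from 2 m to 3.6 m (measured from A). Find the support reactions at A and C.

Resultant of the distributed load: 1383 × 1.6 = 2212.8 N at 2.8 m from A.
Moments about A: C_y·2.8 − 3350·3.8 − (1383·1.6)·2.8 = 0 → C_y = 18925.84/2.8 = 6759.23 ≈ 6759 N.
ΣF_y = 0: A_y + 6759.23 − 3350 − 1383·1.6 = 0 → A_y = -1196 N.
ΣF_x = 0: no horizontal applied forces, so A_x = 0.

A_x = 0, A_y = -1196 N, C_y = 6759 N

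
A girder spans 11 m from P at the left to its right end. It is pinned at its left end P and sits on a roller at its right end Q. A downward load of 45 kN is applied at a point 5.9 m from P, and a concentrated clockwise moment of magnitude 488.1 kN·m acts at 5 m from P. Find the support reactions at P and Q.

Taking moments about P: Q_y·11 − 45·5.9 − 488.1 = 0 → Q_y = 753.6/11 = 68.5091 ≈ 68.51 kN.
ΣF_y = 0: P_y + 68.5091 − 45 = 0 → P_y = -23.51 kN.
ΣF_x = 0: no horizontal applied forces, so P_x = 0.

P_x = 0, P_y = -23.51 kN, Q_y = 68.51 kN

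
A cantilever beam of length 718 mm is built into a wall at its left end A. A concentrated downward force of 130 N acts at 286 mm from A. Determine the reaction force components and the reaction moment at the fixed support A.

A_x = 0, A_y = 130.0 N, M_A = 37180 N·mm

ΣF_x = 0: A_x = 0.
ΣF_y = 0: A_y − 130 = 0 → A_y = 130.0 N.
ΣM about A: M_A − 130·286 = 0 → M_A = 37180 N·mm.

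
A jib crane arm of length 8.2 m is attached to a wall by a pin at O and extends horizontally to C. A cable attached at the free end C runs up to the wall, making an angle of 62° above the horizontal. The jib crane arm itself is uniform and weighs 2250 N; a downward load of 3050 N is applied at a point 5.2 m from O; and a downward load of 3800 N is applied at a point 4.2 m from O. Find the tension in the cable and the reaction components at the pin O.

T = 5669 N, O_x = 2661 N, O_y = 4095 N

ΣM about O: T·sin62°·8.2 − 2250·4.1 − 3050·5.2 − 3800·4.2 = 0 → T = 41045/(8.2·0.882948) = 5669.06 ≈ 5669 N.
ΣF_x = 0: O_x − T·cos62° = 0 → O_x = 5669.06 × 0.469472 = 2661 N.
ΣF_y = 0: O_y + T·sin62° − 2250 − 3050 − 3800 = 0 → O_y = 9100 − 5669.06 × 0.882948 = 4095 N.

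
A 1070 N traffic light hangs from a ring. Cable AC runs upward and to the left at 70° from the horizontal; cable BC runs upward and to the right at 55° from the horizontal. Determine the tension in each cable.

T_AC = 749.2 N, T_BC = 446.8 N

ΣF_x = 0: −T_AC·cos70° + T_BC·cos55° = 0 → T_BC = 0.596294·T_AC.
ΣF_y = 0: T_AC·sin70° + T_BC·sin55° = 1070.
Substitute: T_AC·(0.939693 + 0.596294·0.819152) = 1070 → T_AC = 749.222 ≈ 749.2 N.
Then T_BC = 0.596294 × 749.222 = 446.8 N.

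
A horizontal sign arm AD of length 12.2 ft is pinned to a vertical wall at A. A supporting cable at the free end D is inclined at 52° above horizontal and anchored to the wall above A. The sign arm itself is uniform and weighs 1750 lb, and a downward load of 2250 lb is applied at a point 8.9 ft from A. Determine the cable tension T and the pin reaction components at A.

ΣM about A: T·sin52°·12.2 − 1750·6.1 − 2250·8.9 = 0 → T = 30700/(12.2·0.788011) = 3193.35 ≈ 3193 lb.
ΣF_x = 0: A_x − T·cos52° = 0 → A_x = 3193.35 × 0.615661 = 1966 lb.
ΣF_y = 0: A_y + T·sin52° − 1750 − 2250 = 0 → A_y = 4000 − 3193.35 × 0.788011 = 1484 lb.

T = 3193 lb, A_x = 1966 lb, A_y = 1484 lb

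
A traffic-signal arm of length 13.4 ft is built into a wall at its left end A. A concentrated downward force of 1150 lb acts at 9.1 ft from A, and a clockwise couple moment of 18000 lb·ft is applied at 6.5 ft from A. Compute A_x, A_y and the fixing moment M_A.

ΣF_x = 0: A_x = 0.
ΣF_y = 0: A_y − 1150 = 0 → A_y = 1150 lb.
ΣM about A: M_A − 1150·9.1 − 18000 = 0 → M_A = 28460 lb·ft.

A_x = 0, A_y = 1150 lb, M_A = 28460 lb·ft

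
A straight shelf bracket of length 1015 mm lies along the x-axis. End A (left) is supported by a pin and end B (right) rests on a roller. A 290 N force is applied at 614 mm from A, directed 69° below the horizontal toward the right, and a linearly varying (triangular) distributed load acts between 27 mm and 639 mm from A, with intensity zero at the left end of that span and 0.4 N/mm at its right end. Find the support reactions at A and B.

Resultant of the triangular load: ½ × 0.4 × 612 = 122.4 N, acting at 435 mm from A (one-third of the span from the peak).
Moments about A: B_y·1015 − 290·sin69°·614 − (½·0.4·612)·435 = 0 → B_y = 219477/1015 = 216.233 ≈ 216.2 N.
ΣF_y = 0: A_y + 216.233 − 290·sin69° − ½·0.4·612 = 0 → A_y = 176.9 N.
ΣF_x = 0: A_x + 290·cos69° = 0 → A_x = -103.9 N.

A_x = -103.9 N, A_y = 176.9 N, B_y = 216.2 N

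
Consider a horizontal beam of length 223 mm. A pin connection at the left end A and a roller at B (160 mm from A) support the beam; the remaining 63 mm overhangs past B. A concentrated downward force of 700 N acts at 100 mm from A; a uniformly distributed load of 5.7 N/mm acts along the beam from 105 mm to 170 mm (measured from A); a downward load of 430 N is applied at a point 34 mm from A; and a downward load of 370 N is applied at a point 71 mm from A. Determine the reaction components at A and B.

A_x = 0, A_y = 859.0 N, B_y = 1011 N

Resultant of the distributed load: 5.7 × 65 = 370.5 N at 137.5 mm from A.
Moments about A: B_y·160 − 700·100 − (5.7·65)·137.5 − 430·34 − 370·71 = 0 → B_y = 161833.75/160 = 1011.46 ≈ 1011 N.
ΣF_y = 0: A_y + 1011.46 − 700 − 5.7·65 − 430 − 370 = 0 → A_y = 859.0 N.
ΣF_x = 0: no horizontal applied forces, so A_x = 0.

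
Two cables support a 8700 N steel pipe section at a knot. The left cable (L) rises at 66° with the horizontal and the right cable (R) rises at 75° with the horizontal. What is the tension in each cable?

ΣF_x = 0: −T_L·cos66° + T_R·cos75° = 0 → T_R = 1.57151·T_L.
ΣF_y = 0: T_L·sin66° + T_R·sin75° = 8700.
Substitute: T_L·(0.913545 + 1.57151·0.965926) = 8700 → T_L = 3578.03 ≈ 3578 N.
Then T_R = 1.57151 × 3578.03 = 5623 N.

T_L = 3578 N, T_R = 5623 N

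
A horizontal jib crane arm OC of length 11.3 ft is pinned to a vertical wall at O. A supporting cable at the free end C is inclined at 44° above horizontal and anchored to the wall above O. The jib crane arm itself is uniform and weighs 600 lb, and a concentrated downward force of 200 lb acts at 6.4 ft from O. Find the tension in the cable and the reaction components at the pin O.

ΣM about O: T·sin44°·11.3 − 600·5.65 − 200·6.4 = 0 → T = 4670/(11.3·0.694658) = 594.932 ≈ 594.9 lb.
ΣF_x = 0: O_x − T·cos44° = 0 → O_x = 594.932 × 0.71934 = 428.0 lb.
ΣF_y = 0: O_y + T·sin44° − 600 − 200 = 0 → O_y = 800 − 594.932 × 0.694658 = 386.7 lb.

T = 594.9 lb, O_x = 428.0 lb, O_y = 386.7 lb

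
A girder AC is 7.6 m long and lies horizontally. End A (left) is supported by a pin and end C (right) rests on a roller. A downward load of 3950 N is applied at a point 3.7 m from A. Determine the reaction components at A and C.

ΣM about A: C_y·7.6 − 3950·3.7 = 0 → C_y = 14615/7.6 = 1923.03 ≈ 1923 N.
ΣF_y = 0: A_y + 1923.03 − 3950 = 0 → A_y = 2027 N.
ΣF_x = 0: no horizontal applied forces, so A_x = 0.

A_x = 0, A_y = 2027 N, C_y = 1923 N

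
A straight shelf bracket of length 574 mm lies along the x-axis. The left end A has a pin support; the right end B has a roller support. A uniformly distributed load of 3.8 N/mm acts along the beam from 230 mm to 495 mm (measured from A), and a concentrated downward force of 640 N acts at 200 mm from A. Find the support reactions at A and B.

A_x = 0, A_y = 788.0 N, B_y = 859.0 N

Resultant of the distributed load: 3.8 × 265 = 1007 N at 362.5 mm from A.
ΣM about A: B_y·574 − (3.8·265)·362.5 − 640·200 = 0 → B_y = 493037.5/574 = 858.95 ≈ 859.0 N.
ΣF_y = 0: A_y + 858.95 − 3.8·265 − 640 = 0 → A_y = 788.0 N.
ΣF_x = 0: no horizontal applied forces, so A_x = 0.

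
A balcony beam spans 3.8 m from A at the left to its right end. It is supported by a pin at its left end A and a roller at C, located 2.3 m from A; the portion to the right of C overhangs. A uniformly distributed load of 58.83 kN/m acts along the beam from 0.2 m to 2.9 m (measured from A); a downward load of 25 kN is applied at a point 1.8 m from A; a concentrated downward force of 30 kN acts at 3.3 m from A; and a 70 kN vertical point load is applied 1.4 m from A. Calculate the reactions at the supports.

A_x = 0, A_y = 71.58 kN, C_y = 212.3 kN

Resultant of the distributed load: 58.83 × 2.7 = 158.841 kN at 1.55 m from A.
ΣM about A: C_y·2.3 − (58.83·2.7)·1.55 − 25·1.8 − 30·3.3 − 70·1.4 = 0 → C_y = 488.20355/2.3 = 212.262 ≈ 212.3 kN.
ΣF_y = 0: A_y + 212.262 − 58.83·2.7 − 25 − 30 − 70 = 0 → A_y = 71.58 kN.
ΣF_x = 0: no horizontal applied forces, so A_x = 0.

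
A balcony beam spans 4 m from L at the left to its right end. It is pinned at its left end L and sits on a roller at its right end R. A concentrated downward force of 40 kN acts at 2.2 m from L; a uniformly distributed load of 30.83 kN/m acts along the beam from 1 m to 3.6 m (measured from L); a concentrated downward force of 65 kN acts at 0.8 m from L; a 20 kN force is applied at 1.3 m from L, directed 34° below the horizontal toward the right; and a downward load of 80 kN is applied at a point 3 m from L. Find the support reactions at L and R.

L_x = -16.58 kN, L_y = 131.6 kN, R_y = 144.7 kN

Resultant of the distributed load: 30.83 × 2.6 = 80.158 kN at 2.3 m from L.
Moments about L: R_y·4 − 40·2.2 − (30.83·2.6)·2.3 − 65·0.8 − 20·sin34°·1.3 − 80·3 = 0 → R_y = 578.902/4 = 144.726 ≈ 144.7 kN.
ΣF_y = 0: L_y + 144.726 − 40 − 30.83·2.6 − 65 − 20·sin34° − 80 = 0 → L_y = 131.6 kN.
ΣF_x = 0: L_x + 20·cos34° = 0 → L_x = -16.58 kN.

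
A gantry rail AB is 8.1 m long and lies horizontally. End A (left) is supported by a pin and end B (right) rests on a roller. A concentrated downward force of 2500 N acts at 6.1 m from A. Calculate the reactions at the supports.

A_x = 0, A_y = 617.3 N, B_y = 1883 N

Taking moments about A: B_y·8.1 − 2500·6.1 = 0 → B_y = 15250/8.1 = 1882.72 ≈ 1883 N.
ΣF_y = 0: A_y + 1882.72 − 2500 = 0 → A_y = 617.3 N.
ΣF_x = 0: no horizontal applied forces, so A_x = 0.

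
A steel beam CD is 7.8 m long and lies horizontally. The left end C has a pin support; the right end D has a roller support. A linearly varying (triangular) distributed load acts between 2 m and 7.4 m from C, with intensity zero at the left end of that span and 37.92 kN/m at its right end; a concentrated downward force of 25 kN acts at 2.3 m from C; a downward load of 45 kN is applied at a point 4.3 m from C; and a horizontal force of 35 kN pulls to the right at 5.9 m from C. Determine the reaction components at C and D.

C_x = -35.00 kN, C_y = 66.70 kN, D_y = 105.7 kN

Resultant of the triangular load: ½ × 37.92 × 5.4 = 102.384 kN, acting at 5.6 m from C (one-third of the span from the peak).
ΣM about C: D_y·7.8 − (½·37.92·5.4)·5.6 − 25·2.3 − 45·4.3 = 0 → D_y = 824.3504/7.8 = 105.686 ≈ 105.7 kN.
ΣF_y = 0: C_y + 105.686 − ½·37.92·5.4 − 25 − 45 = 0 → C_y = 66.70 kN.
ΣF_x = 0: C_x + 35 = 0 → C_x = -35.00 kN.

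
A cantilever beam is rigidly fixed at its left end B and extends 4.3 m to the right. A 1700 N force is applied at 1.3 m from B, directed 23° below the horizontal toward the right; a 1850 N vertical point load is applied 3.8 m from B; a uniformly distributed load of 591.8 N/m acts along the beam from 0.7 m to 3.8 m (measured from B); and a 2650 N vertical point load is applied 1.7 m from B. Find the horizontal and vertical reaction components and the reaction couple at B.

B_x = -1565 N, B_y = 6999 N, M_B = 16530 N·m

Resultant of the distributed load: 591.8 × 3.1 = 1834.58 N at 2.25 m from B.
ΣF_x = 0: B_x + 1700·cos23° = 0 → B_x = -1565 N.
ΣF_y = 0: B_y − 1700·sin23° − 1850 − 591.8·3.1 − 2650 = 0 → B_y = 6999 N.
ΣM about B: M_B − 1700·sin23°·1.3 − 1850·3.8 − (591.8·3.1)·2.25 − 2650·1.7 = 0 → M_B = 16530 N·m.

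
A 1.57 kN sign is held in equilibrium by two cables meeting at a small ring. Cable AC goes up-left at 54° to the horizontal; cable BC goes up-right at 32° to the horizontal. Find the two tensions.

T_AC = 1.335 kN, T_BC = 0.9251 kN

ΣF_x = 0: −T_AC·cos54° + T_BC·cos32° = 0 → T_BC = 0.693104·T_AC.
ΣF_y = 0: T_AC·sin54° + T_BC·sin32° = 1.57.
Substitute: T_AC·(0.809017 + 0.693104·0.529919) = 1.57 → T_AC = 1.33469 ≈ 1.335 kN.
Then T_BC = 0.693104 × 1.33469 = 0.9251 kN.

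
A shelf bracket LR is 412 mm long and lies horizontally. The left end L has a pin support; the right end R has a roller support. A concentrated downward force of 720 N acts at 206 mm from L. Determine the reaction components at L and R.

ΣM about L: R_y·412 − 720·206 = 0 → R_y = 148320/412 = 360.0 N.
ΣF_y = 0: L_y + 360 − 720 = 0 → L_y = 360.0 N.
ΣF_x = 0: no horizontal applied forces, so L_x = 0.

L_x = 0, L_y = 360.0 N, R_y = 360.0 N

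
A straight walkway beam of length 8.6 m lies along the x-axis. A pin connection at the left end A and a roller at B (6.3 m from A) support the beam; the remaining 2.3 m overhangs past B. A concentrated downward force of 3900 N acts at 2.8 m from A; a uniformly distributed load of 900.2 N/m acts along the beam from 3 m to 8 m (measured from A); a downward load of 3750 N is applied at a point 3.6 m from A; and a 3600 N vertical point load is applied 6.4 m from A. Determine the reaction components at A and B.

Resultant of the distributed load: 900.2 × 5 = 4501 N at 5.5 m from A.
ΣM about A: B_y·6.3 − 3900·2.8 − (900.2·5)·5.5 − 3750·3.6 − 3600·6.4 = 0 → B_y = 72215.5/6.3 = 11462.8 ≈ 11460 N.
ΣF_y = 0: A_y + 11462.8 − 3900 − 900.2·5 − 3750 − 3600 = 0 → A_y = 4288 N.
ΣF_x = 0: no horizontal applied forces, so A_x = 0.

A_x = 0, A_y = 4288 N, B_y = 11460 N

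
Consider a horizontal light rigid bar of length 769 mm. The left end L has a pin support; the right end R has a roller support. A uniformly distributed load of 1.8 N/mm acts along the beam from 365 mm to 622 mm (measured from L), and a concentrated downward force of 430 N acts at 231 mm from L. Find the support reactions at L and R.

Resultant of the distributed load: 1.8 × 257 = 462.6 N at 493.5 mm from L.
Taking moments about L: R_y·769 − (1.8·257)·493.5 − 430·231 = 0 → R_y = 327623.1/769 = 426.038 ≈ 426.0 N.
ΣF_y = 0: L_y + 426.038 − 1.8·257 − 430 = 0 → L_y = 466.6 N.
ΣF_x = 0: no horizontal applied forces, so L_x = 0.

L_x = 0, L_y = 466.6 N, R_y = 426.0 N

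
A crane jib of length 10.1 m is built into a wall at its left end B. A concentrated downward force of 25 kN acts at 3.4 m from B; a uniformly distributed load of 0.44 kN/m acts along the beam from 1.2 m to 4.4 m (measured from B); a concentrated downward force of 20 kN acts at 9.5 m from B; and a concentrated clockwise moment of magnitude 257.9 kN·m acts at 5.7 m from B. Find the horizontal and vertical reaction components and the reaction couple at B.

B_x = 0, B_y = 46.41 kN, M_B = 536.8 kN·m

Resultant of the distributed load: 0.44 × 3.2 = 1.408 kN at 2.8 m from B.
ΣF_x = 0: B_x = 0.
ΣF_y = 0: B_y − 25 − 0.44·3.2 − 20 = 0 → B_y = 46.41 kN.
ΣM about B: M_B − 25·3.4 − (0.44·3.2)·2.8 − 20·9.5 − 257.9 = 0 → M_B = 536.8 kN·m.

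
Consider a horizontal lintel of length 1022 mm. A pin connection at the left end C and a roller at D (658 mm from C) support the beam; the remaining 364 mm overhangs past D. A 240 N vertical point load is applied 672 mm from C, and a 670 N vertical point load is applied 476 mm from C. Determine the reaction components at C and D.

C_x = 0, C_y = 180.2 N, D_y = 729.8 N

ΣM about C: D_y·658 − 240·672 − 670·476 = 0 → D_y = 480200/658 = 729.787 ≈ 729.8 N.
ΣF_y = 0: C_y + 729.787 − 240 − 670 = 0 → C_y = 180.2 N.
ΣF_x = 0: no horizontal applied forces, so C_x = 0.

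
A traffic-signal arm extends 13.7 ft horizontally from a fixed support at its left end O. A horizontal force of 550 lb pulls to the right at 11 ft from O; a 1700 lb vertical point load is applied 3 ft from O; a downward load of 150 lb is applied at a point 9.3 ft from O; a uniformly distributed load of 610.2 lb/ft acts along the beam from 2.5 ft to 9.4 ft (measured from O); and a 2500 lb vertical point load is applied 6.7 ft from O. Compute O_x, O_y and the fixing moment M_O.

O_x = -550.0 lb, O_y = 8560 lb, M_O = 48300 lb·ft

Resultant of the distributed load: 610.2 × 6.9 = 4210.38 lb at 5.95 ft from O.
ΣF_x = 0: O_x + 550 = 0 → O_x = -550.0 lb.
ΣF_y = 0: O_y − 1700 − 150 − 610.2·6.9 − 2500 = 0 → O_y = 8560 lb.
ΣM about O: M_O − 1700·3 − 150·9.3 − (610.2·6.9)·5.95 − 2500·6.7 = 0 → M_O = 48300 lb·ft.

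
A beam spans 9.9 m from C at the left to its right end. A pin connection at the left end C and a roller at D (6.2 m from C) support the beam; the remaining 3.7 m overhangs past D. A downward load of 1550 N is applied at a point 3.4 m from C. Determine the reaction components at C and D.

C_x = 0, C_y = 700.0 N, D_y = 850.0 N

Taking moments about C: D_y·6.2 − 1550·3.4 = 0 → D_y = 5270/6.2 = 850.0 N.
ΣF_y = 0: C_y + 850 − 1550 = 0 → C_y = 700.0 N.
ΣF_x = 0: no horizontal applied forces, so C_x = 0.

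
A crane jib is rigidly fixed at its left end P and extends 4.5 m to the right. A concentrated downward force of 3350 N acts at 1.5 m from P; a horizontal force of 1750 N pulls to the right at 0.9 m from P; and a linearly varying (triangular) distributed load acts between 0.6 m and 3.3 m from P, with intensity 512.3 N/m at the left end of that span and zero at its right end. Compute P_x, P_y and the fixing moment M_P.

P_x = -1750 N, P_y = 4042 N, M_P = 6062 N·m

Resultant of the triangular load: ½ × 512.3 × 2.7 = 691.605 N, acting at 1.5 m from P (one-third of the span from the peak).
ΣF_x = 0: P_x + 1750 = 0 → P_x = -1750 N.
ΣF_y = 0: P_y − 3350 − ½·512.3·2.7 = 0 → P_y = 4042 N.
ΣM about P: M_P − 3350·1.5 − (½·512.3·2.7)·1.5 = 0 → M_P = 6062 N·m.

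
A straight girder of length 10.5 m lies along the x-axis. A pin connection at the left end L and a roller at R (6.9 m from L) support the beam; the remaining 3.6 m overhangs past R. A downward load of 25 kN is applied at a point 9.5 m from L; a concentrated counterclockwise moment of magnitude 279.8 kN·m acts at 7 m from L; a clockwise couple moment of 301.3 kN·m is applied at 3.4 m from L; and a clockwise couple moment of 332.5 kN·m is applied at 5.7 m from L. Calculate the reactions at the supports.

L_x = 0, L_y = -60.72 kN, R_y = 85.72 kN

ΣM about L: R_y·6.9 − 25·9.5 + 279.8 − 301.3 − 332.5 = 0 → R_y = 591.5/6.9 = 85.7246 ≈ 85.72 kN.
ΣF_y = 0: L_y + 85.7246 − 25 = 0 → L_y = -60.72 kN.
ΣF_x = 0: no horizontal applied forces, so L_x = 0.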